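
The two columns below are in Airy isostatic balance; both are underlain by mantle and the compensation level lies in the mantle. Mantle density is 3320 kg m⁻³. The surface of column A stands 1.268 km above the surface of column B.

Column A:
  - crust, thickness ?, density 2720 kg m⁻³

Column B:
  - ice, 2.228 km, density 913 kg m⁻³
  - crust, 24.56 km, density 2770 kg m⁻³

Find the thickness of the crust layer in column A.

38.5 km

Take the compensation level at the base of the deeper column (depth z_c below the surface of column A) and equate Σ ρ_i t_i down to z_c; mantle fills any gap and the z_c terms cancel.
Column A: x×2720 + (z_c − 0 − x)×3320
Column B: 1.268×0 + 2.228×913 + 24.56×2770 + (z_c − 1.268 − 26.788)×3320
The z_c×3320 term appears on both sides and cancels. Collect the known terms of each column as K = Σ(ρt)_known − 3320 × (depth of known layers): K_A = 0 − 3320×0 = 0; K_B = 70065.364 − 3320×(1.268 + 26.788) = −23080.556.
Balance: K_A − x×(3320 − 2720) = K_B, so x = (K_A − K_B)/(3320 − 2720) = 23080.6/600 = 38.5 km.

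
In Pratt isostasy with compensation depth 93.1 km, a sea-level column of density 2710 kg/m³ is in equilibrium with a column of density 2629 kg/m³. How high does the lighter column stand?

2.87 km

ρ_ref D = ρ (D + h) → h = D (ρ_ref − ρ)/ρ.
h = 93.1 km × (2710 − 2629)/2629 = 2.87 km.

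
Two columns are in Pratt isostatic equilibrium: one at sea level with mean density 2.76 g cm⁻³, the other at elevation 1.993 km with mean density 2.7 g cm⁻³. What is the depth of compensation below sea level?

ρ_ref D = ρ (D + h) → D (ρ_ref − ρ) = ρ h.
D = ρ h/(ρ_ref − ρ) = 2.7 × 1.993 km/(2.76 − 2.7) = 89.7 km.

89.7 km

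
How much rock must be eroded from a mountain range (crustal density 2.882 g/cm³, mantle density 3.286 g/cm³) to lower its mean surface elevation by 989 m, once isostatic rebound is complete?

8040 m

Net drop Δ = e − u = e − e ρ_c/ρ_m = e (ρ_m − ρ_c)/ρ_m.
e = Δ ρ_m/(ρ_m − ρ_c) = 989 m × 3.286/0.404 = 8040 m.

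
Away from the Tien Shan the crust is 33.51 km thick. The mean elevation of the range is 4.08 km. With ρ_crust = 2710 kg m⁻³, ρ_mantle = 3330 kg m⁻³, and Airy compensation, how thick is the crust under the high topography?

55.4 km

Root depth r = h ρ_c / (ρ_m − ρ_c) = 4.08 km × 2710 / 620 = 17.83 km.
Total thickness = T + h + r = 33.51 km + 4.08 km + 17.83 km = 55.4 km.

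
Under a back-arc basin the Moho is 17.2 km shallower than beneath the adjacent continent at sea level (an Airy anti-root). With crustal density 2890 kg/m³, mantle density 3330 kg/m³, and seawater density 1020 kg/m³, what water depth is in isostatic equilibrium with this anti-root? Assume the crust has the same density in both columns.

Replacing a thickness d of crust by seawater at the top must be balanced by replacing crust with mantle at the base: d (ρ_c − ρ_w) = a (ρ_m − ρ_c).
d = a (ρ_m − ρ_c)/(ρ_c − ρ_w) = 17.2 km × 440/1870 = 4.05 km.

4.05 km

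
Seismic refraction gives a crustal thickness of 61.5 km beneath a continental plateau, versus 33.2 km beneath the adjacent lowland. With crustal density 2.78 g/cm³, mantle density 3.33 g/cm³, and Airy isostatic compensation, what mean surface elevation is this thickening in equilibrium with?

4.67 km

Excess crust Δ = 61.5 km − 33.2 km = 28.3 km, split between elevation h and root r with h + r = Δ.
Airy balance ρ_c h = (ρ_m − ρ_c) r gives r = h ρ_c/(ρ_m − ρ_c), so h (1 + ρ_c/(ρ_m − ρ_c)) = Δ, i.e. h = Δ (ρ_m − ρ_c)/ρ_m.
h = 28.3 km × 0.55/3.33 = 4.67 km.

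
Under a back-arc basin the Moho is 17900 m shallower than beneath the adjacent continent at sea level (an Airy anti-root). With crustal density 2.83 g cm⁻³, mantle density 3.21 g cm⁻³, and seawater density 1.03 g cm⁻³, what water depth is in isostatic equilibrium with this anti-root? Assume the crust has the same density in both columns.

Replacing a thickness d of crust by seawater at the top must be balanced by replacing crust with mantle at the base: d (ρ_c − ρ_w) = a (ρ_m − ρ_c).
d = a (ρ_m − ρ_c)/(ρ_c − ρ_w) = 17900 m × 0.38/1.8 = 3780 m.

3780 m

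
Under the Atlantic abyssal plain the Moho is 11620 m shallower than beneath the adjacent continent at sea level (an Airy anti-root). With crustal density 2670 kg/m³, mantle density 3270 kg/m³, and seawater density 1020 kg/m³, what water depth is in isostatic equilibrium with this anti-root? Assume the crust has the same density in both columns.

Replacing a thickness d of crust by seawater at the top must be balanced by replacing crust with mantle at the base: d (ρ_c − ρ_w) = a (ρ_m − ρ_c).
d = a (ρ_m − ρ_c)/(ρ_c − ρ_w) = 11620 m × 600/1650 = 4230 m.

4230 m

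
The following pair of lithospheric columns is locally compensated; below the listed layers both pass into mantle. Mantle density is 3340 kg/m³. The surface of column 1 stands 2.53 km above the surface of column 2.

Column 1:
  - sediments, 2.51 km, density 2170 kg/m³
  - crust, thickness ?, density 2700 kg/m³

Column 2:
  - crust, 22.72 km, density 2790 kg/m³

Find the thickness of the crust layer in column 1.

28.1 km

Take the compensation level at the base of the deeper column (depth z_c below the surface of column 1) and equate Σ ρ_i t_i down to z_c; mantle fills any gap and the z_c terms cancel.
Column 1: 2.51×2170 + x×2700 + (z_c − 2.51 − x)×3340
Column 2: 2.53×0 + 22.72×2790 + (z_c − 2.53 − 22.72)×3340
The z_c×3340 term appears on both sides and cancels. Collect the known terms of each column as K = Σ(ρt)_known − 3340 × (depth of known layers): K_1 = 5446.7 − 3340×2.51 = −2936.7; K_2 = 63388.8 − 3340×(2.53 + 22.72) = −20946.2.
Balance: K_1 − x×(3340 − 2700) = K_2, so x = (K_1 − K_2)/(3340 − 2700) = 18009.5/640 = 28.1 km.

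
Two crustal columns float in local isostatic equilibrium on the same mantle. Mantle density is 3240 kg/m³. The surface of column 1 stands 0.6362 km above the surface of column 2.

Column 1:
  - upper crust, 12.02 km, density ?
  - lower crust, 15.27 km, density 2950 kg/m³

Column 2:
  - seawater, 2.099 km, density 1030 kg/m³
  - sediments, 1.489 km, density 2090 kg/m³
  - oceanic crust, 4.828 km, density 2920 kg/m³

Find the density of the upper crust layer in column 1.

Take the compensation level at the base of the deeper column (depth z_c below the surface of column 1) and equate Σ ρ_i t_i down to z_c; mantle fills any gap and the z_c terms cancel.
Column 1: 12.02×ρ + 15.27×2950 + (z_c − 27.29)×3240
Column 2: 0.6362×0 + 2.099×1030 + 1.489×2090 + 4.828×2920 + (z_c − 0.6362 − 8.416)×3240
The z_c×3240 term appears on both sides and cancels. Collect the known terms of each column as K = Σ(ρt)_known − 3240 × (depth of known layers): K_1 = 45046.5 − 3240×27.29 = −43373.1; K_2 = 19371.74 − 3240×(0.6362 + 8.416) = −9957.388.
Balance: K_1 + 12.02×ρ = K_2, so ρ = (K_2 − K_1)/12.02 = 33415.7/12.02 = 2780 kg/m³.

2780 kg/m³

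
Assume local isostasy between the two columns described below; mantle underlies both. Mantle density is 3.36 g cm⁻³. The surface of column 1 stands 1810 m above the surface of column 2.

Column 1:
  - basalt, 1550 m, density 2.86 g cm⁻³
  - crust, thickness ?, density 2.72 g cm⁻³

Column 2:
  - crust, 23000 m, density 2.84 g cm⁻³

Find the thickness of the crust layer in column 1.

27000 m

Take the compensation level at the base of the deeper column (depth z_c below the surface of column 1) and equate Σ ρ_i t_i down to z_c; mantle fills any gap and the z_c terms cancel.
Column 1: 1550×2.86 + x×2.72 + (z_c − 1550 − x)×3.36
Column 2: 1810×0 + 23000×2.84 + (z_c − 1810 − 23000)×3.36
The z_c×3.36 term appears on both sides and cancels. Collect the known terms of each column as K = Σ(ρt)_known − 3.36 × (depth of known layers): K_1 = 4433 − 3.36×1550 = −775; K_2 = 65320 − 3.36×(1810 + 23000) = −18041.6.
Balance: K_1 − x×(3.36 − 2.72) = K_2, so x = (K_1 − K_2)/(3.36 − 2.72) = 17266.6/0.64 = 27000 m.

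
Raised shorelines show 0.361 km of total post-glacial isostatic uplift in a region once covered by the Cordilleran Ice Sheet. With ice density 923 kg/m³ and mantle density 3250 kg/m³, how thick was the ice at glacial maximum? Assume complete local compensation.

1.27 km

u = t ρ_ice/ρ_m → t = u ρ_m/ρ_ice = 0.361 km × 3250/923 = 1.27 km.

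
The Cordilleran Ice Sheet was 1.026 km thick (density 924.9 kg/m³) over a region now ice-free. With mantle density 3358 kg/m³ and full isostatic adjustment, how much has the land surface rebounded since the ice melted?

Removing the load lets mantle flow back in; uplift u satisfies ρ_ice t = ρ_m u.
u = t ρ_ice/ρ_m = 1.026 km × 924.9/3358 = 0.283 km.

0.283 km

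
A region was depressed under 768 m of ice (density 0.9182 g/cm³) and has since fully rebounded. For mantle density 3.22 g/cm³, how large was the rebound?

219 m

Removing the load lets mantle flow back in; uplift u satisfies ρ_ice t = ρ_m u.
u = t ρ_ice/ρ_m = 768 m × 0.9182/3.22 = 219 m.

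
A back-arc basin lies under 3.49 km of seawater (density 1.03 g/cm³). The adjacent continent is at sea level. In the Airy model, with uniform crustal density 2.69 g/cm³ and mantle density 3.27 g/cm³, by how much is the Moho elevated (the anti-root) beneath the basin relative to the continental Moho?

For local isostatic compensation: replacing crust with seawater at the top is compensated by replacing crust with mantle at the base: d (ρ_c − ρ_w) = a (ρ_m − ρ_c).
a = d (ρ_c − ρ_w)/(ρ_m − ρ_c) = 3.49 km × 1.66/0.58 = 9.99 km.

9.99 km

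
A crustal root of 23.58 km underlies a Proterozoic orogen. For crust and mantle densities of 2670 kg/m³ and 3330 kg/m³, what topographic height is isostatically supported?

Balancing pressure at the compensation depth: ρ_c h = (ρ_m − ρ_c) r.
h = r (ρ_m − ρ_c) / ρ_c = 23.58 km × (3330 − 2670) / 2670 = 5.83 km.

5.83 km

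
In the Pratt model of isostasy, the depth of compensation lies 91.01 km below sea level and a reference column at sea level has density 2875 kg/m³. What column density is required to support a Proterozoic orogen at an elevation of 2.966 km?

2780 kg/m³

Pratt balance: ρ_ref D = ρ (D + h).
ρ = ρ_ref D/(D + h) = 2875 × 91.01 km/(91.01 km + 2.966 km) = 2780 kg/m³.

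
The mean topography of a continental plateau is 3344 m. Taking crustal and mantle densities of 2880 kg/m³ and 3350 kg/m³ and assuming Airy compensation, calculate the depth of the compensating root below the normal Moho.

For local isostatic compensation: the weight of the topography is balanced by the buoyancy of the root, ρ_c h = (ρ_m − ρ_c) r.
r = h · ρ_c / (ρ_m − ρ_c) = 3344 m × 2880 / (3350 − 2880) = 20500 m.

20500 m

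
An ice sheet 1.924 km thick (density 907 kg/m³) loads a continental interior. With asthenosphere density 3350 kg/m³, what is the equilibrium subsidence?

Equating mass per unit area of the two columns: the ice load ρ_ice t is balanced by mantle displaced below, ρ_m s.
s = t ρ_ice / ρ_m = 1.924 km × 907/3350 = 0.521 km.

0.521 km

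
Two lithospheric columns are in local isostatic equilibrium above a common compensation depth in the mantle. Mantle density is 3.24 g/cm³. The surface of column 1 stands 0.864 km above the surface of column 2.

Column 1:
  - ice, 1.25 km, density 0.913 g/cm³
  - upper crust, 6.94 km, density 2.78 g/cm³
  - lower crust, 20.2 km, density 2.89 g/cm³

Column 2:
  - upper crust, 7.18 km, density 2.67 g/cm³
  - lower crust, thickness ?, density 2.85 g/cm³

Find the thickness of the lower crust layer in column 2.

Take the compensation level at the base of the deeper column (depth z_c below the surface of column 1) and equate Σ ρ_i t_i down to z_c; mantle fills any gap and the z_c terms cancel.
Column 1: 1.25×0.913 + 6.94×2.78 + 20.2×2.89 + (z_c − 28.39)×3.24
Column 2: 0.864×0 + 7.18×2.67 + x×2.85 + (z_c − 0.864 − 7.18 − x)×3.24
The z_c×3.24 term appears on both sides and cancels. Collect the known terms of each column as K = Σ(ρt)_known − 3.24 × (depth of known layers): K_1 = 78.81245 − 3.24×28.39 = −13.17115; K_2 = 19.1706 − 3.24×(0.864 + 7.18) = −6.89196.
Balance: K_1 = K_2 − x×(3.24 − 2.85), so x = (K_2 − K_1)/(3.24 − 2.85) = 6.27919/0.39 = 16.1 km.

16.1 km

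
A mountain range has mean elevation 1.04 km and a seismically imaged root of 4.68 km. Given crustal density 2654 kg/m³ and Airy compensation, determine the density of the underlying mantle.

Airy balance: ρ_c h = (ρ_m − ρ_c) r → ρ_m = ρ_c (1 + h/r).
ρ_m = 2654 × (1 + 1.04 km/4.68 km) = 3240 kg/m³.

3240 kg/m³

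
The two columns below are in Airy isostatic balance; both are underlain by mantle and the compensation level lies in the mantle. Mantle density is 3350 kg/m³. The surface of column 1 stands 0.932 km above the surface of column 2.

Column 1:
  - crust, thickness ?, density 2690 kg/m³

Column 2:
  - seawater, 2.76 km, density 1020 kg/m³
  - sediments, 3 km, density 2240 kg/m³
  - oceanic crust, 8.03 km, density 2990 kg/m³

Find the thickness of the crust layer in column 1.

23.9 km

Take the compensation level at the base of the deeper column (depth z_c below the surface of column 1) and equate Σ ρ_i t_i down to z_c; mantle fills any gap and the z_c terms cancel.
Column 1: x×2690 + (z_c − 0 − x)×3350
Column 2: 0.932×0 + 2.76×1020 + 3×2240 + 8.03×2990 + (z_c − 0.932 − 13.79)×3350
The z_c×3350 term appears on both sides and cancels. Collect the known terms of each column as K = Σ(ρt)_known − 3350 × (depth of known layers): K_1 = 0 − 3350×0 = 0; K_2 = 33544.9 − 3350×(0.932 + 13.79) = −15773.8.
Balance: K_1 − x×(3350 − 2690) = K_2, so x = (K_1 − K_2)/(3350 − 2690) = 15773.8/660 = 23.9 km.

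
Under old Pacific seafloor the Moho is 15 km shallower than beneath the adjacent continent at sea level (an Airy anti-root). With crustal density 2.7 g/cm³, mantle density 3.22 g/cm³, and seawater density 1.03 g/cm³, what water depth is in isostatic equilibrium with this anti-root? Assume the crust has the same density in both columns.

4.67 km

Replacing a thickness d of crust by seawater at the top must be balanced by replacing crust with mantle at the base: d (ρ_c − ρ_w) = a (ρ_m − ρ_c).
d = a (ρ_m − ρ_c)/(ρ_c − ρ_w) = 15 km × 0.52/1.67 = 4.67 km.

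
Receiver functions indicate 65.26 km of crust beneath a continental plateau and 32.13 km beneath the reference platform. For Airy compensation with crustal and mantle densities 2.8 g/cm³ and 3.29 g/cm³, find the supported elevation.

4.93 km

Excess crust Δ = 65.26 km − 32.13 km = 33.13 km, split between elevation h and root r with h + r = Δ.
Airy balance ρ_c h = (ρ_m − ρ_c) r gives r = h ρ_c/(ρ_m − ρ_c), so h (1 + ρ_c/(ρ_m − ρ_c)) = Δ, i.e. h = Δ (ρ_m − ρ_c)/ρ_m.
h = 33.13 km × 0.49/3.29 = 4.93 km.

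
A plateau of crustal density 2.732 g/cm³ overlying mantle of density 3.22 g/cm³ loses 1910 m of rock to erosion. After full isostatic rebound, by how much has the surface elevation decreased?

Rebound u = e ρ_c/ρ_m = 1910 m × 2.732/3.22 = 1621 m.
Net surface drop = e − u = 1910 m − 1621 m = e (ρ_m − ρ_c)/ρ_m = 289 m.

289 m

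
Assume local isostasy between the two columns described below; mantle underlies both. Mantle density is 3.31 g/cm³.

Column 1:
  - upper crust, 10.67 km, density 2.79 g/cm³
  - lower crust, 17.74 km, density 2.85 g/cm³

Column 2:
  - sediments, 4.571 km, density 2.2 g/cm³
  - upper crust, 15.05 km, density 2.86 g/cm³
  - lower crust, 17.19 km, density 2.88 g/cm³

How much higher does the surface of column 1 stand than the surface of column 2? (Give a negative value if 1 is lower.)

−1.67 km

For any compensation level in the mantle, the mantle terms cancel and isostasy reduces to e = (Σt_1 − Σt_2) − (Σ(ρt)_1 − Σ(ρt)_2) / ρ_m.
Σt_1 = 28.41 km; Σt_2 = 36.811 km; Σ(ρt)_1 = 80.3283; Σ(ρt)_2 = 102.6064 (in km·g/cm³).
e = (28.41 − 36.811) − (80.3283 − 102.6064) / 3.31 = −1.67 km.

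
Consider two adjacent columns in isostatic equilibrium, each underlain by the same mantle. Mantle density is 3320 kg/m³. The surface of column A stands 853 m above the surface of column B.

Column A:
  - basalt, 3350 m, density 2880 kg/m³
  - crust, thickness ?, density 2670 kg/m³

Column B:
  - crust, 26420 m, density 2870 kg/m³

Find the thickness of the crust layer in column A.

Take the compensation level at the base of the deeper column (depth z_c below the surface of column A) and equate Σ ρ_i t_i down to z_c; mantle fills any gap and the z_c terms cancel.
Column A: 3350×2880 + x×2670 + (z_c − 3350 − x)×3320
Column B: 853×0 + 26420×2870 + (z_c − 853 − 26420)×3320
The z_c×3320 term appears on both sides and cancels. Collect the known terms of each column as K = Σ(ρt)_known − 3320 × (depth of known layers): K_A = 9648000 − 3320×3350 = −1474000; K_B = 75825400 − 3320×(853 + 26420) = −14720960.
Balance: K_A − x×(3320 − 2670) = K_B, so x = (K_A − K_B)/(3320 − 2670) = 13247000/650 = 20400 m.

20400 m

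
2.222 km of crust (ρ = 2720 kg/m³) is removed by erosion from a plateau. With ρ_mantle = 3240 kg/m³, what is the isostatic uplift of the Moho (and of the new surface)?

Unloading: uplift u = e ρ_c/ρ_m = 2.222 km × 2720/3240 = 1.87 km.

1.87 km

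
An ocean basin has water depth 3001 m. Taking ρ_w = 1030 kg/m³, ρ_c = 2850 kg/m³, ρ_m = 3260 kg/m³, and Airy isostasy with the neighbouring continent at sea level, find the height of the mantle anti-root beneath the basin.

13300 m

Equating mass per unit area of the two columns: replacing crust with seawater at the top is compensated by replacing crust with mantle at the base: d (ρ_c − ρ_w) = a (ρ_m − ρ_c).
a = d (ρ_c − ρ_w)/(ρ_m − ρ_c) = 3001 m × 1820/410 = 13300 m.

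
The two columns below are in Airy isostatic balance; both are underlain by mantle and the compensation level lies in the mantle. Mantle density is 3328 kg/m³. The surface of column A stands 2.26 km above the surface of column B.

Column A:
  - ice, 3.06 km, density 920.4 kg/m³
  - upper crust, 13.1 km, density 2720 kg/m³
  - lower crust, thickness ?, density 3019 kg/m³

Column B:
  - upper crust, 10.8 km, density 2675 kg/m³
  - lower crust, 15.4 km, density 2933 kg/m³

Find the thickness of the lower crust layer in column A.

Take the compensation level at the base of the deeper column (depth z_c below the surface of column A) and equate Σ ρ_i t_i down to z_c; mantle fills any gap and the z_c terms cancel.
Column A: 3.06×920.4 + 13.1×2720 + x×3019 + (z_c − 16.16 − x)×3328
Column B: 2.26×0 + 10.8×2675 + 15.4×2933 + (z_c − 2.26 − 26.2)×3328
The z_c×3328 term appears on both sides and cancels. Collect the known terms of each column as K = Σ(ρt)_known − 3328 × (depth of known layers): K_A = 38448.424 − 3328×16.16 = −15332.056; K_B = 74058.2 − 3328×(2.26 + 26.2) = −20656.68.
Balance: K_A − x×(3328 − 3019) = K_B, so x = (K_A − K_B)/(3328 − 3019) = 5324.62/309 = 17.2 km.

17.2 km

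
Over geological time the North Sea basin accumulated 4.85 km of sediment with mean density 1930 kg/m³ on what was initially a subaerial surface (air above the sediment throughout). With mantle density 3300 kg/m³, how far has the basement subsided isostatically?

2.84 km

Subaerial load: s = t ρ_sed / ρ_m = 4.85 km × 1930/3300 = 2.84 km.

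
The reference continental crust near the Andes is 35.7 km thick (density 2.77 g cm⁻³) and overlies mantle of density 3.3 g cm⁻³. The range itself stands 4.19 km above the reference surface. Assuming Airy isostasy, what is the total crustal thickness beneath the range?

Root depth r = h ρ_c / (ρ_m − ρ_c) = 4.19 km × 2.77 / 0.53 = 21.9 km.
Total thickness = T + h + r = 35.7 km + 4.19 km + 21.9 km = 61.8 km.

61.8 km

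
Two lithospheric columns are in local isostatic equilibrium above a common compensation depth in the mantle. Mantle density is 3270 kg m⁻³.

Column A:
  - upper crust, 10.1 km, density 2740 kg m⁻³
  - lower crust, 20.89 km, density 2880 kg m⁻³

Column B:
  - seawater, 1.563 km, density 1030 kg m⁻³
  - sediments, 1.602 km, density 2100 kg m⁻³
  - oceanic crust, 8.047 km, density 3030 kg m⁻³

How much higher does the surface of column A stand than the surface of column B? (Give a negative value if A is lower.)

1.89 km

For any compensation level in the mantle, the mantle terms cancel and isostasy reduces to e = (Σt_A − Σt_B) − (Σ(ρt)_A − Σ(ρt)_B) / ρ_m.
Σt_A = 30.99 km; Σt_B = 11.212 km; Σ(ρt)_A = 87837.2; Σ(ρt)_B = 29356.5 (in km·kg m⁻³).
e = (30.99 − 11.212) − (87837.2 − 29356.5) / 3270 = 1.89 km.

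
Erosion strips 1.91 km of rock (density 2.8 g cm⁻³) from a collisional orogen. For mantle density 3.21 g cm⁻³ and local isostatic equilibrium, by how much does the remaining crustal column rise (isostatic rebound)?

Unloading: uplift u = e ρ_c/ρ_m = 1.91 km × 2.8/3.21 = 1.67 km.

1.67 km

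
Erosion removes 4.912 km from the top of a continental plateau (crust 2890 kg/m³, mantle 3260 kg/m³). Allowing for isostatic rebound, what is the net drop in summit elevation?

Rebound u = e ρ_c/ρ_m = 4.912 km × 2890/3260 = 4.355 km.
Net surface drop = e − u = 4.912 km − 4.355 km = e (ρ_m − ρ_c)/ρ_m = 0.557 km.

0.557 km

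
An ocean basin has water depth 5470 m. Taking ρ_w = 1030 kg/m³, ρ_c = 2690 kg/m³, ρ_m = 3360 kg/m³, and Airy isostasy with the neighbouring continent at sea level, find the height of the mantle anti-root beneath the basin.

Equating mass per unit area of the two columns: replacing crust with seawater at the top is compensated by replacing crust with mantle at the base: d (ρ_c − ρ_w) = a (ρ_m − ρ_c).
a = d (ρ_c − ρ_w)/(ρ_m − ρ_c) = 5470 m × 1660/670 = 13600 m.

13600 m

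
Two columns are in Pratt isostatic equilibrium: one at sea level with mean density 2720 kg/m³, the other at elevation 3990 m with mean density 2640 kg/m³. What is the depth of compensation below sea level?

132000 m

ρ_ref D = ρ (D + h) → D (ρ_ref − ρ) = ρ h.
D = ρ h/(ρ_ref − ρ) = 2640 × 3990 m/(2720 − 2640) = 132000 m.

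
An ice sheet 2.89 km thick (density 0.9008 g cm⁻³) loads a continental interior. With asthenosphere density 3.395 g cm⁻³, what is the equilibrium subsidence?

0.767 km

Equating mass per unit area of the two columns: the ice load ρ_ice t is balanced by mantle displaced below, ρ_m s.
s = t ρ_ice / ρ_m = 2.89 km × 0.9008/3.395 = 0.767 km.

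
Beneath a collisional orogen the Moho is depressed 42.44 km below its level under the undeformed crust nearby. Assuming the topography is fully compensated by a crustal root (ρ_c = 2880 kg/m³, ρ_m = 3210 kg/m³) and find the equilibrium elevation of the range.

4.86 km

Equating mass per unit area of the two columns: ρ_c h = (ρ_m − ρ_c) r.
h = r (ρ_m − ρ_c) / ρ_c = 42.44 km × (3210 − 2880) / 2880 = 4.86 km.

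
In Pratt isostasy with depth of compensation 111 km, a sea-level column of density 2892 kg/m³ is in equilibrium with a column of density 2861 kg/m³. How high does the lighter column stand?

1.2 km

ρ_ref D = ρ (D + h) → h = D (ρ_ref − ρ)/ρ.
h = 111 km × (2892 − 2861)/2861 = 1.2 km.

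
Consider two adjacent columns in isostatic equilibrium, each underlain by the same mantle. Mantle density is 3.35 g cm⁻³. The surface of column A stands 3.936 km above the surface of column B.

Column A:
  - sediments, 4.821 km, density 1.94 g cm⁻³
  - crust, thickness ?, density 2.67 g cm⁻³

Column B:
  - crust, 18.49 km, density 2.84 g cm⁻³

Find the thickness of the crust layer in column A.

23.3 km

Take the compensation level at the base of the deeper column (depth z_c below the surface of column A) and equate Σ ρ_i t_i down to z_c; mantle fills any gap and the z_c terms cancel.
Column A: 4.821×1.94 + x×2.67 + (z_c − 4.821 − x)×3.35
Column B: 3.936×0 + 18.49×2.84 + (z_c − 3.936 − 18.49)×3.35
The z_c×3.35 term appears on both sides and cancels. Collect the known terms of each column as K = Σ(ρt)_known − 3.35 × (depth of known layers): K_A = 9.35274 − 3.35×4.821 = −6.79761; K_B = 52.5116 − 3.35×(3.936 + 18.49) = −22.6155.
Balance: K_A − x×(3.35 − 2.67) = K_B, so x = (K_A − K_B)/(3.35 − 2.67) = 15.8179/0.68 = 23.3 km.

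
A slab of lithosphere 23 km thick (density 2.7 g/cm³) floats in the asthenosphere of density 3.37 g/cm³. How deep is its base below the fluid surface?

Draft d = t ρ_obj/ρ_fluid = 23 km × 2.7/3.37 = 18.4 km.

18.4 km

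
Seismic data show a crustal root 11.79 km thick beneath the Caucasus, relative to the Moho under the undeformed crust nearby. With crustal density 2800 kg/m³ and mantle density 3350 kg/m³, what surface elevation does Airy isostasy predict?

2.32 km

By Archimedes' principle applied to the lithosphere: ρ_c h = (ρ_m − ρ_c) r.
h = r (ρ_m − ρ_c) / ρ_c = 11.79 km × (3350 − 2800) / 2800 = 2.32 km.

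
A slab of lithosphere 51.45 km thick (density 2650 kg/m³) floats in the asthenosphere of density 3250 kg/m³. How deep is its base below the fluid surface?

42 km

Draft d = t ρ_obj/ρ_fluid = 51.45 km × 2650/3250 = 42 km.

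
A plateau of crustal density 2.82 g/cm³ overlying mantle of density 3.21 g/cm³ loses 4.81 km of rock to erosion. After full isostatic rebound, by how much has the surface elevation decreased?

0.584 km

Rebound u = e ρ_c/ρ_m = 4.81 km × 2.82/3.21 = 4.226 km.
Net surface drop = e − u = 4.81 km − 4.226 km = e (ρ_m − ρ_c)/ρ_m = 0.584 km.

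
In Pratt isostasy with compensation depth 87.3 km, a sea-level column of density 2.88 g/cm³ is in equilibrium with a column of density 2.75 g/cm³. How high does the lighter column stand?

4.13 km

ρ_ref D = ρ (D + h) → h = D (ρ_ref − ρ)/ρ.
h = 87.3 km × (2.88 − 2.75)/2.75 = 4.13 km.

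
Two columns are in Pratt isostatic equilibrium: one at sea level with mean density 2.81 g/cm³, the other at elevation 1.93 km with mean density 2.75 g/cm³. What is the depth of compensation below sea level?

88.5 km

ρ_ref D = ρ (D + h) → D (ρ_ref − ρ) = ρ h.
D = ρ h/(ρ_ref − ρ) = 2.75 × 1.93 km/(2.81 − 2.75) = 88.5 km.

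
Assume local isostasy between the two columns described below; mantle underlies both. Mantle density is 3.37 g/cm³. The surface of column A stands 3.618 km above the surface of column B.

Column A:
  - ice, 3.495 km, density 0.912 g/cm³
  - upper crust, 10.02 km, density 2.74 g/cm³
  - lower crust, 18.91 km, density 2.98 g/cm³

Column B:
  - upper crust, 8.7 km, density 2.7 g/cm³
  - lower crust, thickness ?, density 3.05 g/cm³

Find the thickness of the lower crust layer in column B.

13.3 km

Take the compensation level at the base of the deeper column (depth z_c below the surface of column A) and equate Σ ρ_i t_i down to z_c; mantle fills any gap and the z_c terms cancel.
Column A: 3.495×0.912 + 10.02×2.74 + 18.91×2.98 + (z_c − 32.425)×3.37
Column B: 3.618×0 + 8.7×2.7 + x×3.05 + (z_c − 3.618 − 8.7 − x)×3.37
The z_c×3.37 term appears on both sides and cancels. Collect the known terms of each column as K = Σ(ρt)_known − 3.37 × (depth of known layers): K_A = 86.99404 − 3.37×32.425 = −22.27821; K_B = 23.49 − 3.37×(3.618 + 8.7) = −18.02166.
Balance: K_A = K_B − x×(3.37 − 3.05), so x = (K_B − K_A)/(3.37 − 3.05) = 4.25655/0.32 = 13.3 km.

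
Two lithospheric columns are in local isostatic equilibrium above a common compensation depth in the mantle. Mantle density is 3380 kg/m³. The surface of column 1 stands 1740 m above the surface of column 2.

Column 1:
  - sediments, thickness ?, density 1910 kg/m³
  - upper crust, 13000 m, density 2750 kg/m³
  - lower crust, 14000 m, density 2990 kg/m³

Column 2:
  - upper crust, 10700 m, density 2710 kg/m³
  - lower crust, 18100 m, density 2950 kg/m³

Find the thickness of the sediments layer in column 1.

Take the compensation level at the base of the deeper column (depth z_c below the surface of column 1) and equate Σ ρ_i t_i down to z_c; mantle fills any gap and the z_c terms cancel.
Column 1: x×1910 + 13000×2750 + 14000×2990 + (z_c − 27000 − x)×3380
Column 2: 1740×0 + 10700×2710 + 18100×2950 + (z_c − 1740 − 28800)×3380
The z_c×3380 term appears on both sides and cancels. Collect the known terms of each column as K = Σ(ρt)_known − 3380 × (depth of known layers): K_1 = 77610000 − 3380×27000 = −13650000; K_2 = 82392000 − 3380×(1740 + 28800) = −20833200.
Balance: K_1 − x×(3380 − 1910) = K_2, so x = (K_1 − K_2)/(3380 − 1910) = 7183200/1470 = 4890 m.

4890 m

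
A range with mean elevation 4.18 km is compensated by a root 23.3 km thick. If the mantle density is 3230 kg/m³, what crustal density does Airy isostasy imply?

2740 kg/m³

ρ_c h = (ρ_m − ρ_c) r → ρ_c (h + r) = ρ_m r → ρ_c = ρ_m r / (h + r).
ρ_c = 3230 × 23.3 km / (4.18 km + 23.3 km) = 2740 kg/m³.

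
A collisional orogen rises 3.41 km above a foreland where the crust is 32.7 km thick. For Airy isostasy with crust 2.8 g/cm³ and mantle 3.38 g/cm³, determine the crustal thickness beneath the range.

52.6 km

Root depth r = h ρ_c / (ρ_m − ρ_c) = 3.41 km × 2.8 / 0.58 = 16.46 km.
Total thickness = T + h + r = 32.7 km + 3.41 km + 16.46 km = 52.6 km.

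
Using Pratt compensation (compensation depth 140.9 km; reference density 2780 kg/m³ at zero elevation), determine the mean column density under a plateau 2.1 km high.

2740 kg/m³

Pratt balance: ρ_ref D = ρ (D + h).
ρ = ρ_ref D/(D + h) = 2780 × 140.9 km/(140.9 km + 2.1 km) = 2740 kg/m³.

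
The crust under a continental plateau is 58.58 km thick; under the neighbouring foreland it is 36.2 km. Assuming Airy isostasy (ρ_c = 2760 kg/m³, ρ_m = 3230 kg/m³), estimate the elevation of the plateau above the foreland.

Excess crust Δ = 58.58 km − 36.2 km = 22.38 km, split between elevation h and root r with h + r = Δ.
Airy balance ρ_c h = (ρ_m − ρ_c) r gives r = h ρ_c/(ρ_m − ρ_c), so h (1 + ρ_c/(ρ_m − ρ_c)) = Δ, i.e. h = Δ (ρ_m − ρ_c)/ρ_m.
h = 22.38 km × 470/3230 = 3.26 km.

3.26 km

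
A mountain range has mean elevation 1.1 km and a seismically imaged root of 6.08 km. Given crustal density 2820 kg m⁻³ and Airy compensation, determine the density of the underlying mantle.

Airy balance: ρ_c h = (ρ_m − ρ_c) r → ρ_m = ρ_c (1 + h/r).
ρ_m = 2820 × (1 + 1.1 km/6.08 km) = 3330 kg m⁻³.

3330 kg m⁻³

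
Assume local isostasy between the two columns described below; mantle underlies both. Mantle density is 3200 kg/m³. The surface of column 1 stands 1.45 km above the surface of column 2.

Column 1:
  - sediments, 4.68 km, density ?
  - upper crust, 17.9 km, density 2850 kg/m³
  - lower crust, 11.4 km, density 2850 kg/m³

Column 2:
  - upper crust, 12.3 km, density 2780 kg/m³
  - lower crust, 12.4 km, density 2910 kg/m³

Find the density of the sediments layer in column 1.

Take the compensation level at the base of the deeper column (depth z_c below the surface of column 1) and equate Σ ρ_i t_i down to z_c; mantle fills any gap and the z_c terms cancel.
Column 1: 4.68×ρ + 17.9×2850 + 11.4×2850 + (z_c − 33.98)×3200
Column 2: 1.45×0 + 12.3×2780 + 12.4×2910 + (z_c − 1.45 − 24.7)×3200
The z_c×3200 term appears on both sides and cancels. Collect the known terms of each column as K = Σ(ρt)_known − 3200 × (depth of known layers): K_1 = 83505 − 3200×33.98 = −25231; K_2 = 70278 − 3200×(1.45 + 24.7) = −13402.
Balance: K_1 + 4.68×ρ = K_2, so ρ = (K_2 − K_1)/4.68 = 11829/4.68 = 2530 kg/m³.

2530 kg/m³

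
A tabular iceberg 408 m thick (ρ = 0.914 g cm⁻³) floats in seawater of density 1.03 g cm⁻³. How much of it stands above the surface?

Floating equilibrium: submerged depth d = t ρ_obj/ρ_fluid = 408 m × 0.914/1.03 = 362.1 m.
Freeboard = t − d = 408 m − 362.1 m = 45.9 m.

45.9 m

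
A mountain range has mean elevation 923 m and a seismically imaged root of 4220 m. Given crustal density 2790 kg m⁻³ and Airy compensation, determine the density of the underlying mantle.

Airy balance: ρ_c h = (ρ_m − ρ_c) r → ρ_m = ρ_c (1 + h/r).
ρ_m = 2790 × (1 + 923 m/4220 m) = 3400 kg m⁻³.

3400 kg m⁻³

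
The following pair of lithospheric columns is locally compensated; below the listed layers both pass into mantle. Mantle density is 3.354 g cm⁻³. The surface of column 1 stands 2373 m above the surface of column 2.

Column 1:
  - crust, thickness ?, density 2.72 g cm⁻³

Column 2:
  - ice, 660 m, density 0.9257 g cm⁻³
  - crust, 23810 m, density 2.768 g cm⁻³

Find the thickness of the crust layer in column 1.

Take the compensation level at the base of the deeper column (depth z_c below the surface of column 1) and equate Σ ρ_i t_i down to z_c; mantle fills any gap and the z_c terms cancel.
Column 1: x×2.72 + (z_c − 0 − x)×3.354
Column 2: 2373×0 + 660×0.9257 + 23810×2.768 + (z_c − 2373 − 24470)×3.354
The z_c×3.354 term appears on both sides and cancels. Collect the known terms of each column as K = Σ(ρt)_known − 3.354 × (depth of known layers): K_1 = 0 − 3.354×0 = 0; K_2 = 66517.042 − 3.354×(2373 + 24470) = −23514.38.
Balance: K_1 − x×(3.354 − 2.72) = K_2, so x = (K_1 − K_2)/(3.354 − 2.72) = 23514.4/0.634 = 37100 m.

37100 m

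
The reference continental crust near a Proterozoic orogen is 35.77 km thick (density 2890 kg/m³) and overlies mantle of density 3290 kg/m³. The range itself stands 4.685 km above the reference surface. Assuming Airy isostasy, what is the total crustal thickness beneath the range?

Root depth r = h ρ_c / (ρ_m − ρ_c) = 4.685 km × 2890 / 400 = 33.85 km.
Total thickness = T + h + r = 35.77 km + 4.685 km + 33.85 km = 74.3 km.

74.3 km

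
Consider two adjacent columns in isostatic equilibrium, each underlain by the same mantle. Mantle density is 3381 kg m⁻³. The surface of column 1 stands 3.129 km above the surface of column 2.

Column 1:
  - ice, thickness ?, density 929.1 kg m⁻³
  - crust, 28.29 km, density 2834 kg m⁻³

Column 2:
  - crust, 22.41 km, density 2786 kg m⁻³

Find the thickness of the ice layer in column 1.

Take the compensation level at the base of the deeper column (depth z_c below the surface of column 1) and equate Σ ρ_i t_i down to z_c; mantle fills any gap and the z_c terms cancel.
Column 1: x×929.1 + 28.29×2834 + (z_c − 28.29 − x)×3381
Column 2: 3.129×0 + 22.41×2786 + (z_c − 3.129 − 22.41)×3381
The z_c×3381 term appears on both sides and cancels. Collect the known terms of each column as K = Σ(ρt)_known − 3381 × (depth of known layers): K_1 = 80173.86 − 3381×28.29 = −15474.63; K_2 = 62434.26 − 3381×(3.129 + 22.41) = −23913.099.
Balance: K_1 − x×(3381 − 929.1) = K_2, so x = (K_1 − K_2)/(3381 − 929.1) = 8438.47/2451.9 = 3.44 km.

3.44 km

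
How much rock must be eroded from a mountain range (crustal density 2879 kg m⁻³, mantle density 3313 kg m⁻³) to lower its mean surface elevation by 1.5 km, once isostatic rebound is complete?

11.5 km

Net drop Δ = e − u = e − e ρ_c/ρ_m = e (ρ_m − ρ_c)/ρ_m.
e = Δ ρ_m/(ρ_m − ρ_c) = 1.5 km × 3313/434 = 11.5 km.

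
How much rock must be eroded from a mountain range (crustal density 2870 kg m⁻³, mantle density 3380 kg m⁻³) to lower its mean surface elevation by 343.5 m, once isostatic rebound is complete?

Net drop Δ = e − u = e − e ρ_c/ρ_m = e (ρ_m − ρ_c)/ρ_m.
e = Δ ρ_m/(ρ_m − ρ_c) = 343.5 m × 3380/510 = 2280 m.

2280 m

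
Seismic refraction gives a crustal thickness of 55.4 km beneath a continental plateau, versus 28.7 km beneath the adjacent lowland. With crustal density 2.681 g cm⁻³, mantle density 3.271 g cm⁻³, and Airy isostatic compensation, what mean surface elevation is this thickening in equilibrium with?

Excess crust Δ = 55.4 km − 28.7 km = 26.7 km, split between elevation h and root r with h + r = Δ.
Airy balance ρ_c h = (ρ_m − ρ_c) r gives r = h ρ_c/(ρ_m − ρ_c), so h (1 + ρ_c/(ρ_m − ρ_c)) = Δ, i.e. h = Δ (ρ_m − ρ_c)/ρ_m.
h = 26.7 km × 0.59/3.271 = 4.82 km.

4.82 km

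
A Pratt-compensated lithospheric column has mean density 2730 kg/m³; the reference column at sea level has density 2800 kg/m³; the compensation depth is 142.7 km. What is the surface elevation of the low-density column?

ρ_ref D = ρ (D + h) → h = D (ρ_ref − ρ)/ρ.
h = 142.7 km × (2800 − 2730)/2730 = 3.66 km.

3.66 km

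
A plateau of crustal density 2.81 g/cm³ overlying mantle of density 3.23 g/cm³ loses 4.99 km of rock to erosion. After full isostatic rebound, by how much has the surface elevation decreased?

0.649 km

Rebound u = e ρ_c/ρ_m = 4.99 km × 2.81/3.23 = 4.341 km.
Net surface drop = e − u = 4.99 km − 4.341 km = e (ρ_m − ρ_c)/ρ_m = 0.649 km.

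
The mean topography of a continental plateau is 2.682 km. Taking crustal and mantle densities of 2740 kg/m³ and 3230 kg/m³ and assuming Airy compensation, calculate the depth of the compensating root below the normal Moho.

15 km

For local isostatic compensation: the weight of the topography is balanced by the buoyancy of the root, ρ_c h = (ρ_m − ρ_c) r.
r = h · ρ_c / (ρ_m − ρ_c) = 2.682 km × 2740 / (3230 − 2740) = 15 km.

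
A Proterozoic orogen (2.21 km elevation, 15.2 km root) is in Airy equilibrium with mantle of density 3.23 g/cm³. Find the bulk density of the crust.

ρ_c h = (ρ_m − ρ_c) r → ρ_c (h + r) = ρ_m r → ρ_c = ρ_m r / (h + r).
ρ_c = 3.23 × 15.2 km / (2.21 km + 15.2 km) = 2.82 g/cm³.

2.82 g/cm³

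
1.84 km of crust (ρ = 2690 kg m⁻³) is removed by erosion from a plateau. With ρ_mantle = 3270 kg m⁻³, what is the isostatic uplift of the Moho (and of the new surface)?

1.51 km

Unloading: uplift u = e ρ_c/ρ_m = 1.84 km × 2690/3270 = 1.51 km.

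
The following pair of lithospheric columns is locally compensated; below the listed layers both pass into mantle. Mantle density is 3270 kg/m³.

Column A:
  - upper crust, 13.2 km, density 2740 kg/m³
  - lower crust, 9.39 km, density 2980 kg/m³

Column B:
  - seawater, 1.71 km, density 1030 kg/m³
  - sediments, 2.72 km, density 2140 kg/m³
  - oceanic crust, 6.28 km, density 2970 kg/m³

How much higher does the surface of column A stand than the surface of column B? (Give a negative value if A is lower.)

0.285 km

For any compensation level in the mantle, the mantle terms cancel and isostasy reduces to e = (Σt_A − Σt_B) − (Σ(ρt)_A − Σ(ρt)_B) / ρ_m.
Σt_A = 22.59 km; Σt_B = 10.71 km; Σ(ρt)_A = 64150.2; Σ(ρt)_B = 26233.7 (in km·kg/m³).
e = (22.59 − 10.71) − (64150.2 − 26233.7) / 3270 = 0.285 km.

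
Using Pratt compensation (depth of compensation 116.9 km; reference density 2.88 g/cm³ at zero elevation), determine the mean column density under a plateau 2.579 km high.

Pratt balance: ρ_ref D = ρ (D + h).
ρ = ρ_ref D/(D + h) = 2.88 × 116.9 km/(116.9 km + 2.579 km) = 2.82 g/cm³.

2.82 g/cm³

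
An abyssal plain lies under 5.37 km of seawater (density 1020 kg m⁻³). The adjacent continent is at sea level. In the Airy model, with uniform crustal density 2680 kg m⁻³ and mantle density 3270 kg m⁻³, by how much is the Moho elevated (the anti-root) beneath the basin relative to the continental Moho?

In Airy isostatic equilibrium: replacing crust with seawater at the top is compensated by replacing crust with mantle at the base: d (ρ_c − ρ_w) = a (ρ_m − ρ_c).
a = d (ρ_c − ρ_w)/(ρ_m − ρ_c) = 5.37 km × 1660/590 = 15.1 km.

15.1 km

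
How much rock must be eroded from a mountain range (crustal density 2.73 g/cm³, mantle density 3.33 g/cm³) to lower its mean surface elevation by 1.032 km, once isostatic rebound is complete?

5.73 km

Net drop Δ = e − u = e − e ρ_c/ρ_m = e (ρ_m − ρ_c)/ρ_m.
e = Δ ρ_m/(ρ_m − ρ_c) = 1.032 km × 3.33/0.6 = 5.73 km.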